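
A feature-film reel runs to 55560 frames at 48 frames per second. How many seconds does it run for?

1157.5 seconds

Running time = 55560 / (48) = 1157.5 s.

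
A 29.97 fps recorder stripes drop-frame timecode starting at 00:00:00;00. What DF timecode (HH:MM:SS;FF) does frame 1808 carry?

Ten DF minutes hold 17982 frames, so frame 1808 lies in block 0 (frames 0–17981) with 1808 frames into that block.
The block's first minute is 1800 frames and the rest 1798 each; 1808 frames reaches minute 1, so 0 × 18 + 1 × 2 = 2 labels have been skipped so far.
Adding those back, label number 1808 + 2 = 1810 at 30 labels/s is 60 s + 10 f = 0 h 1 min 0 s frame 10, i.e. 00:01:00;10.

00:01:00;10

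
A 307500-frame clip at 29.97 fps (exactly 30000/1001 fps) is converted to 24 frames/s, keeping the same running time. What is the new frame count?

Target frames = source frames × (target rate / source rate) = 307500 × (24)/(30000/1001) = 307500 × 1001/1250 = 246246.

246246 frames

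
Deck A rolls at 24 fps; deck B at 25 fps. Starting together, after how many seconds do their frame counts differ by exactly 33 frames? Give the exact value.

The gap grows by |25 − 24| = 1 frame per second.
Time for a 33-frame gap: 33 ÷ (1) = 33 s.

33 seconds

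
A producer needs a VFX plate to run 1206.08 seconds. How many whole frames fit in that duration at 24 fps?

28945 frames

Frames = 1206.08 × 24 = 723648/25 ≈ 28945.9200.
Complete frames: 28945.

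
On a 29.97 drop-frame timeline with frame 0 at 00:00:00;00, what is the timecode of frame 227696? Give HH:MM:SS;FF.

Each 10-minute DF block holds 10 × 60 × 30 − 9 × 2 = 17982 frames. 227696 ÷ 17982 → 12 full blocks, remainder 11912.
Within the partial block the first minute is 1800 frames and each further minute 1798, so 6 further minute boundaries passed. Total skipped labels = 18 × 12 + 2 × 6 = 228.
Non-drop label index = 227696 + 228 = 227924; at 30 labels/s that is 02:06:37:14, i.e. DF 02:06:37;14.

02:06:37;14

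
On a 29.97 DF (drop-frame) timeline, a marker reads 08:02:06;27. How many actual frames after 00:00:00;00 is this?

866939

As if non-drop at 30 labels/s: (8 × 3600 + 2 × 60 + 6) × 30 + 27 = 867807.
Minute boundaries passed: 482; those not divisible by 10: 482 − 48 = 434; dropped labels = 2 × 434 = 868.
Actual frame index = 867807 − 868 = 866939.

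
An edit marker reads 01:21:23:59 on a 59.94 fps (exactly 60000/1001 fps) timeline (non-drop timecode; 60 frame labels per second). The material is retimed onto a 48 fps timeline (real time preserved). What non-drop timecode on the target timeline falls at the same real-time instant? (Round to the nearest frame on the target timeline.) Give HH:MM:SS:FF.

Source frame index: (1×3600 + 21×60 + 23) × 60 + 59 = 293039.
Real time: 293039 / (60000/1001) = 293332039/60000 s.
Target frame: (293332039/60000) × (48) = 293332039/1250 ≈ 234665.631 → 234666.
At 48 labels/s: frame 234666 → 01:21:28:42.

01:21:28:42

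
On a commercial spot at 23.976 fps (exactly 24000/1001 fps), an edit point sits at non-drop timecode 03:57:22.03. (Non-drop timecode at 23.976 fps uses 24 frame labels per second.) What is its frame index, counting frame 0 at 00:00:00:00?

Total seconds to the label: (3 × 3600 + 57 × 60 + 22) = 14242.
Frame index = 14242 × 24 + 3 = 341811.

341811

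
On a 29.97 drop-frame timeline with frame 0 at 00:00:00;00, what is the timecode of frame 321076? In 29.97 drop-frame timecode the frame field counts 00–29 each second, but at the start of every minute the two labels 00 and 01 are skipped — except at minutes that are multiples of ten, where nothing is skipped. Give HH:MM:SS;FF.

Each 10-minute DF block holds 10 × 60 × 30 − 9 × 2 = 17982 frames. 321076 ÷ 17982 → 17 full blocks, remainder 15382.
Within the partial block the first minute is 1800 frames and each further minute 1798, so 8 further minute boundaries passed. Total skipped labels = 18 × 17 + 2 × 8 = 322.
Non-drop label index = 321076 + 322 = 321398; at 30 labels/s that is 02:58:33:08, i.e. DF 02:58:33;08.

02:58:33;08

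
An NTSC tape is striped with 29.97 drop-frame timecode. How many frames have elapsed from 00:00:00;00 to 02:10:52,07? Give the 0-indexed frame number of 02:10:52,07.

As if non-drop at 30 labels/s: (2 × 3600 + 10 × 60 + 52) × 30 + 7 = 235567.
Minute boundaries passed: 130; those not divisible by 10: 130 − 13 = 117; dropped labels = 2 × 117 = 234.
Actual frame index = 235567 − 234 = 235333.

235333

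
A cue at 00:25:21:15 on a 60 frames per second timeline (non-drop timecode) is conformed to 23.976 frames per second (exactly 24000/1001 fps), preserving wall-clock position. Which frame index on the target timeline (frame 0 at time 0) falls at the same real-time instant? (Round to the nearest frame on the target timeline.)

frame 36474

Source frame index: (0×3600 + 25×60 + 21) × 60 + 15 = 91275.
Real time: 91275 / (60) = 6085/4 s.
Target frame: (6085/4) × (24000/1001) = 36510000/1001 ≈ 36473.526 → 36474.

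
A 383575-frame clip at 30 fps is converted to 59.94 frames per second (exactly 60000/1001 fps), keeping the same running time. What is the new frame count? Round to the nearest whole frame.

Frames at target rate = 383575 × (60000/1001) / (30) = 767150000/1001 ≈ 766383.616.
Nearest whole frame: 766384.

766384 frames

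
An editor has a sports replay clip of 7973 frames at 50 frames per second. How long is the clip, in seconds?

159.46 seconds

Running time = 7973 / (50) = 159.46 s.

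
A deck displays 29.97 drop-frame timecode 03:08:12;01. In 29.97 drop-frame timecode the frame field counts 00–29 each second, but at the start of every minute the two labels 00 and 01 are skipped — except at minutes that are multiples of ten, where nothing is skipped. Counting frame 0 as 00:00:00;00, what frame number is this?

As if non-drop at 30 labels/s: (3 × 3600 + 8 × 60 + 12) × 30 + 1 = 338761.
Minute boundaries passed: 188; those not divisible by 10: 188 − 18 = 170; dropped labels = 2 × 170 = 340.
Actual frame index = 338761 − 340 = 338421.

338421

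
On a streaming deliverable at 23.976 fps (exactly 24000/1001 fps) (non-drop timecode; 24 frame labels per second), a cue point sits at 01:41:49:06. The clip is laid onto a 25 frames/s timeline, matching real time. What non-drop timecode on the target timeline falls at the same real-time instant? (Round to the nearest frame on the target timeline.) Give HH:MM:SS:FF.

Source frame index: (1×3600 + 41×60 + 49) × 24 + 6 = 146622.
Real time: 146622 / (24000/1001) = 24461437/4000 s.
Target frame: (24461437/4000) × (25) = 24461437/160 ≈ 152883.981 → 152884.
At 25 labels/s: frame 152884 → 01:41:55:09.

01:41:55:09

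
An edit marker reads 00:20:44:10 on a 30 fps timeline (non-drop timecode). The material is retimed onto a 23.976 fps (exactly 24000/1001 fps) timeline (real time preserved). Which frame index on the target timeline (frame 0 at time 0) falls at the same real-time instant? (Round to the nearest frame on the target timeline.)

frame 29834

Source frame index: (0×3600 + 20×60 + 44) × 30 + 10 = 37330.
Real time: 37330 / (30) = 3733/3 s.
Target frame: (3733/3) × (24000/1001) = 29864000/1001 ≈ 29834.166 → 29834.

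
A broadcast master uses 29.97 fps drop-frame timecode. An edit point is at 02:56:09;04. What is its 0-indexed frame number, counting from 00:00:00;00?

Complete 10-minute blocks: 17, each 17982 frames → 305694.
Remaining 6 whole minutes in the current block: 1800 + 5 × 1798 = 10790 frames.
Within the current minute: 9 × 30 + 4 − 2 = 272 (labels ;00/;01 skipped at this minute). Total = 305694 + 10790 + 272 = 316756.

316756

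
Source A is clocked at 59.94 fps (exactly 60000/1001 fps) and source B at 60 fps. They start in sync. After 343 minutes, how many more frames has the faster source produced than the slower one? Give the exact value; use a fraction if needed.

176400/143 frames

343 min = 20580 s.
A emits 60000/1001 × 20580 = 176400000/143 frames; B emits 60 × 20580 = 1234800.
Difference = 176400/143 frames (≈ 1233.5664); B is ahead of A.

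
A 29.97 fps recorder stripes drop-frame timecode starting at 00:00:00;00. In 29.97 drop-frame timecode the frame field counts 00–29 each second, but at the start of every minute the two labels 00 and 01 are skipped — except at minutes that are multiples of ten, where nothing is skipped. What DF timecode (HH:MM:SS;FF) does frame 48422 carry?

Each 10-minute DF block holds 10 × 60 × 30 − 9 × 2 = 17982 frames. 48422 ÷ 17982 → 2 full blocks, remainder 12458.
Within the partial block the first minute is 1800 frames and each further minute 1798, so 6 further minute boundaries passed. Total skipped labels = 18 × 2 + 2 × 6 = 48.
Non-drop label index = 48422 + 48 = 48470; at 30 labels/s that is 00:26:55:20, i.e. DF 00:26:55;20.

00:26:55;20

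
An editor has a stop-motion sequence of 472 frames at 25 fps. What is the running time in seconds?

Running time = 472 / (25) = 18.88 s.

18.88 seconds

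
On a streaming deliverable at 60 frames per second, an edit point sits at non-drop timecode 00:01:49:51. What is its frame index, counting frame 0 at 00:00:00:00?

Total seconds to the label: (0 × 3600 + 1 × 60 + 49) = 109.
Frame index = 109 × 60 + 51 = 6591.

6591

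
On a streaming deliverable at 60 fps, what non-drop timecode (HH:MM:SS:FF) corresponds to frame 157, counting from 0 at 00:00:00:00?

157 ÷ 60 = 2 full seconds, remainder 37 frames.
2 s = 0 h 0 min 2 s.
Timecode: 00:00:02:37.

00:00:02:37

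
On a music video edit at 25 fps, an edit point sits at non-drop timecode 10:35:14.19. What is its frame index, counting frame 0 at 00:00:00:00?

Total seconds to the label: (10 × 3600 + 35 × 60 + 14) = 38114.
Frame index = 38114 × 25 + 19 = 952869.

frame 952869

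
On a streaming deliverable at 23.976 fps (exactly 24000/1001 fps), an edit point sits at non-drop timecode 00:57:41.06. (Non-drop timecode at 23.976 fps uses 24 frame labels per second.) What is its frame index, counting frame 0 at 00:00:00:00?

Total seconds to the label: (0 × 3600 + 57 × 60 + 41) = 3461.
Frame index = 3461 × 24 + 6 = 83070.

frame 83070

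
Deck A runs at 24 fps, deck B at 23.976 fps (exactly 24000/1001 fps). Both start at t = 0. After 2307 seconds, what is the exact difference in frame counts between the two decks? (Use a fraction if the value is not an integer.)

A emits 24 × 2307 = 55368 frames; B emits 24000/1001 × 2307 = 55368000/1001.
Difference = 55368/1001 frames (≈ 55.3127); B is behind A.

55368/1001 frames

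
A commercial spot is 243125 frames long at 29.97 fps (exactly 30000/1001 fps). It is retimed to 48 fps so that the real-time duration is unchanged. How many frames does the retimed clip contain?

389389 frames

Target frames = source frames × (target rate / source rate) = 243125 × (48)/(30000/1001) = 243125 × 1001/625 = 389389.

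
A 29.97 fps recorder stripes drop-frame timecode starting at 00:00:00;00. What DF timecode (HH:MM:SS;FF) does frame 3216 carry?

00:01:47;08

Each 10-minute DF block holds 10 × 60 × 30 − 9 × 2 = 17982 frames. 3216 ÷ 17982 → 0 full blocks, remainder 3216.
Within the partial block the first minute is 1800 frames and each further minute 1798, so 1 further minute boundary passed. Total skipped labels = 18 × 0 + 2 × 1 = 2.
Non-drop label index = 3216 + 2 = 3218; at 30 labels/s that is 00:01:47:08, i.e. DF 00:01:47;08.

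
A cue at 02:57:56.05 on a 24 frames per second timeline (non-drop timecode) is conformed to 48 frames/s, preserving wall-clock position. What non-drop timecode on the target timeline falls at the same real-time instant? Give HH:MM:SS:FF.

Source frame index: (2×3600 + 57×60 + 56) × 24 + 5 = 256229.
Real time: 256229 / (24) = 256229/24 s.
Target frame: (256229/24) × (48) = 512458.
At 48 labels/s: frame 512458 → 02:57:56:10.

02:57:56:10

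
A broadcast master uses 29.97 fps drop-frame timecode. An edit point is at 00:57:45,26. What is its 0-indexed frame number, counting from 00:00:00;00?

103872

As if non-drop at 30 labels/s: (0 × 3600 + 57 × 60 + 45) × 30 + 26 = 103976.
Minute boundaries passed: 57; those not divisible by 10: 57 − 5 = 52; dropped labels = 2 × 52 = 104.
Actual frame index = 103976 − 104 = 103872.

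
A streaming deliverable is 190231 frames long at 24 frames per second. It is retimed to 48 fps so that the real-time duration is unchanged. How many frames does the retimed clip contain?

380462 frames

Frames at target rate = 190231 × (48) / (24) = 380462.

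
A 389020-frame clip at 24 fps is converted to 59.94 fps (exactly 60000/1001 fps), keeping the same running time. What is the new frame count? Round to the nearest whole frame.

971578 frames

Frames at target rate = 389020 × (60000/1001) / (24) = 972550000/1001 ≈ 971578.422.
Nearest whole frame: 971578.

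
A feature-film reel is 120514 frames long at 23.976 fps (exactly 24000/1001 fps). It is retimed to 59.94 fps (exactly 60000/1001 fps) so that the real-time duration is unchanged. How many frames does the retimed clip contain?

301285 frames

Target frames = source frames × (target rate / source rate) = 120514 × (60000/1001)/(24000/1001) = 120514 × 5/2 = 301285.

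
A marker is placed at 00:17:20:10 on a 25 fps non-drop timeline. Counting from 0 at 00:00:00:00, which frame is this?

frame 26010

Total seconds to the label: (0 × 3600 + 17 × 60 + 20) = 1040.
Frame index = 1040 × 25 + 10 = 26010.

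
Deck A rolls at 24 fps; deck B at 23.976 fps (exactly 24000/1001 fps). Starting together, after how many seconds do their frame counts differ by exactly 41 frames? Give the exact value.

The gap grows by |24000/1001 − 24| = 24/1001 frames per second.
Time for a 41-frame gap: 41 ÷ (24/1001) = 41041/24 s.

41041/24 seconds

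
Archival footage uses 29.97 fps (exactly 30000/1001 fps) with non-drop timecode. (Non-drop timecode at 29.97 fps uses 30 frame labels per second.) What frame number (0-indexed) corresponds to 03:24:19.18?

Total seconds to the label: (3 × 3600 + 24 × 60 + 19) = 12259.
Frame index = 12259 × 30 + 18 = 367788.

frame 367788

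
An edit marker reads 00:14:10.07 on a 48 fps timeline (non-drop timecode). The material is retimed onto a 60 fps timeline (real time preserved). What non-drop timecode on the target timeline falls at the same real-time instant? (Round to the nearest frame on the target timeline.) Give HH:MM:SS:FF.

Source frame index: (0×3600 + 14×60 + 10) × 48 + 7 = 40807.
Real time: 40807 / (48) = 40807/48 s.
Target frame: (40807/48) × (60) = 204035/4 ≈ 51008.750 → 51009.
At 60 labels/s: frame 51009 → 00:14:10:09.

00:14:10:09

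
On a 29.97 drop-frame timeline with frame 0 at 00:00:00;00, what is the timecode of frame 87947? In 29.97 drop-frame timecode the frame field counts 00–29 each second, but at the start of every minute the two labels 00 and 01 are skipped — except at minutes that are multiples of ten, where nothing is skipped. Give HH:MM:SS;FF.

00:48:54;15

Ten DF minutes hold 17982 frames, so frame 87947 lies in block 4 (frames 71928–89909) with 16019 frames into that block.
The block's first minute is 1800 frames and the rest 1798 each; 16019 frames reaches minute 8, so 4 × 18 + 8 × 2 = 88 labels have been skipped so far.
Adding those back, label number 87947 + 88 = 88035 at 30 labels/s is 2934 s + 15 f = 0 h 48 min 54 s frame 15, i.e. 00:48:54;15.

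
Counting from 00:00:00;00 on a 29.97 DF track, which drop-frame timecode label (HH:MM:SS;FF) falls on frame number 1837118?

17:01:38;16

Ten DF minutes hold 17982 frames, so frame 1837118 lies in block 102 (frames 1834164–1852145) with 2954 frames into that block.
The block's first minute is 1800 frames and the rest 1798 each; 2954 frames reaches minute 1, so 102 × 18 + 1 × 2 = 1838 labels have been skipped so far.
Adding those back, label number 1837118 + 1838 = 1838956 at 30 labels/s is 61298 s + 16 f = 17 h 1 min 38 s frame 16, i.e. 17:01:38;16.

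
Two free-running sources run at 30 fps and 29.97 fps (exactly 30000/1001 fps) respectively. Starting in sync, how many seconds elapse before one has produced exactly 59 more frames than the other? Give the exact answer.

The gap grows by |30000/1001 − 30| = 30/1001 frames per second.
Time for a 59-frame gap: 59 ÷ (30/1001) = 59059/30 s.

59059/30 seconds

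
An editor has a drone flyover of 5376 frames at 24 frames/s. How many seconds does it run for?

Running time = 5376 / (24) = 224 s.

224 seconds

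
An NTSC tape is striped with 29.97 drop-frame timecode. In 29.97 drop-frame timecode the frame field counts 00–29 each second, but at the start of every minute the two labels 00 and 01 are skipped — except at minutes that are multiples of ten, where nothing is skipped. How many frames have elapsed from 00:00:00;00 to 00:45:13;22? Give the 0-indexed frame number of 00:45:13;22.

Complete 10-minute blocks: 4, each 17982 frames → 71928.
Remaining 5 whole minutes in the current block: 1800 + 4 × 1798 = 8992 frames.
Within the current minute: 13 × 30 + 22 − 2 = 410 (labels ;00/;01 skipped at this minute). Total = 71928 + 8992 + 410 = 81330.

81330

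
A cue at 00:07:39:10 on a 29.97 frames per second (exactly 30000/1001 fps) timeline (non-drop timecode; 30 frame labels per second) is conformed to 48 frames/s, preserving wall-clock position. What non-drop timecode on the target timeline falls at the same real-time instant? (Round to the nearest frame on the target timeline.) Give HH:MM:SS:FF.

Source frame index: (0×3600 + 7×60 + 39) × 30 + 10 = 13780.
Real time: 13780 / (30000/1001) = 689689/1500 s.
Target frame: (689689/1500) × (48) = 2758756/125 ≈ 22070.048 → 22070.
At 48 labels/s: frame 22070 → 00:07:39:38.

00:07:39:38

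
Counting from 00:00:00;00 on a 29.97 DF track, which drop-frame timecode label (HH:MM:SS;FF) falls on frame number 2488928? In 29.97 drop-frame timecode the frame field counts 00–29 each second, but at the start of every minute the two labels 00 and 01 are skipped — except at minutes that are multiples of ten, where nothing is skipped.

Ten DF minutes hold 17982 frames, so frame 2488928 lies in block 138 (frames 2481516–2499497) with 7412 frames into that block.
The block's first minute is 1800 frames and the rest 1798 each; 7412 frames reaches minute 4, so 138 × 18 + 4 × 2 = 2492 labels have been skipped so far.
Adding those back, label number 2488928 + 2492 = 2491420 at 30 labels/s is 83047 s + 10 f = 23 h 4 min 7 s frame 10, i.e. 23:04:07;10.

23:04:07;10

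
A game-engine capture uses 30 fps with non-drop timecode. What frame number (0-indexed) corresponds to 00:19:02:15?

34275

Total seconds to the label: (0 × 3600 + 19 × 60 + 2) = 1142.
Frame index = 1142 × 30 + 15 = 34275.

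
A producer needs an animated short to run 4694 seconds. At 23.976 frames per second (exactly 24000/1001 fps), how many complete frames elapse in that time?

112543 frames

Frames = 4694 × 24000/1001 = 112656000/1001 ≈ 112543.4565.
Complete frames: 112543.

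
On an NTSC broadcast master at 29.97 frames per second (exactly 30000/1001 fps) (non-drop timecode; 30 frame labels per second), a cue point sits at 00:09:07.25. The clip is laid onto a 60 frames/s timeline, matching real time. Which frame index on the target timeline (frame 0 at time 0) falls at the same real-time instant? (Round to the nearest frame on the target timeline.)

Source frame index: (0×3600 + 9×60 + 7) × 30 + 25 = 16435.
Real time: 16435 / (30000/1001) = 3290287/6000 s.
Target frame: (3290287/6000) × (60) = 3290287/100 ≈ 32902.870 → 32903.

frame 32903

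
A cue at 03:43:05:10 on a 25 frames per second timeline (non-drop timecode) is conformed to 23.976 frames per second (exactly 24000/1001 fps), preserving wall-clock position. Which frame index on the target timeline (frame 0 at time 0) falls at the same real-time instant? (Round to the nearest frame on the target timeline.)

Source frame index: (3×3600 + 43×60 + 5) × 25 + 10 = 334635.
Real time: 334635 / (25) = 66927/5 s.
Target frame: (66927/5) × (24000/1001) = 45892800/143 ≈ 320928.671 → 320929.

frame 320929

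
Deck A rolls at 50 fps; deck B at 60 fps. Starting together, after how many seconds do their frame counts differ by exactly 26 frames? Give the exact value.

The gap grows by |60 − 50| = 10 frames per second.
Time for a 26-frame gap: 26 ÷ (10) = 2.6 s.

2.6 seconds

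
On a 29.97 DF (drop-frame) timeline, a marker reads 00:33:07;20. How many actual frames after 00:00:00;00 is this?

59570

Complete 10-minute blocks: 3, each 17982 frames → 53946.
Remaining 3 whole minutes in the current block: 1800 + 2 × 1798 = 5396 frames.
Within the current minute: 7 × 30 + 20 − 2 = 228 (labels ;00/;01 skipped at this minute). Total = 53946 + 5396 + 228 = 59570.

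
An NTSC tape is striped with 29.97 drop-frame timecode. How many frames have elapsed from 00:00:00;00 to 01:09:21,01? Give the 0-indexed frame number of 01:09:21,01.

Complete 10-minute blocks: 6, each 17982 frames → 107892.
Remaining 9 whole minutes in the current block: 1800 + 8 × 1798 = 16184 frames.
Within the current minute: 21 × 30 + 1 − 2 = 629 (labels ;00/;01 skipped at this minute). Total = 107892 + 16184 + 629 = 124705.

124705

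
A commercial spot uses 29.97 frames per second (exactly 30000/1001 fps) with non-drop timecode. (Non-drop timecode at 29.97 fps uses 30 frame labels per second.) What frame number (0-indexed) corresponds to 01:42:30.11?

Total seconds to the label: (1 × 3600 + 42 × 60 + 30) = 6150.
Frame index = 6150 × 30 + 11 = 184511.

184511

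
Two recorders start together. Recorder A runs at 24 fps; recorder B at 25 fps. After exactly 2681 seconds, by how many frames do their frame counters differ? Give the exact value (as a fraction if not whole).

2681 frames

A emits 24 × 2681 = 64344 frames; B emits 25 × 2681 = 67025.
Difference = 2681 frames; B is ahead of A.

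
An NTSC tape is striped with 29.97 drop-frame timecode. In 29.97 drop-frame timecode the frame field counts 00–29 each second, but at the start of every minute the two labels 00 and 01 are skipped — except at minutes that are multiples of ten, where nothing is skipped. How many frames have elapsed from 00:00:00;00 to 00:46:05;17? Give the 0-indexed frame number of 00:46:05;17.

82883

As if non-drop at 30 labels/s: (0 × 3600 + 46 × 60 + 5) × 30 + 17 = 82967.
Minute boundaries passed: 46; those not divisible by 10: 46 − 4 = 42; dropped labels = 2 × 42 = 84.
Actual frame index = 82967 − 84 = 82883.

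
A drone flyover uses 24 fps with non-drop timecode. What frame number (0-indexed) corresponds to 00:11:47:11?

16979

Total seconds to the label: (0 × 3600 + 11 × 60 + 47) = 707.
Frame index = 707 × 24 + 11 = 16979.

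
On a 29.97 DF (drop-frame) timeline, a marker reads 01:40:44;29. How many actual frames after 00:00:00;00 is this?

As if non-drop at 30 labels/s: (1 × 3600 + 40 × 60 + 44) × 30 + 29 = 181349.
Minute boundaries passed: 100; those not divisible by 10: 100 − 10 = 90; dropped labels = 2 × 90 = 180.
Actual frame index = 181349 − 180 = 181169.

181169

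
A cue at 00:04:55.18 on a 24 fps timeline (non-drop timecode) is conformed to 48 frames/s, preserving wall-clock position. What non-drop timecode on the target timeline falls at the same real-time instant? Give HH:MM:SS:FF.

Source frame index: (0×3600 + 4×60 + 55) × 24 + 18 = 7098.
Real time: 7098 / (24) = 1183/4 s.
Target frame: (1183/4) × (48) = 14196.
At 48 labels/s: frame 14196 → 00:04:55:36.

00:04:55:36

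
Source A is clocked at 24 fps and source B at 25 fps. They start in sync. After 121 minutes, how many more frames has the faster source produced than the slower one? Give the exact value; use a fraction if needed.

7260 frames

121 min = 7260 s.
A emits 24 × 7260 = 174240 frames; B emits 25 × 7260 = 181500.
Difference = 7260 frames; B is ahead of A.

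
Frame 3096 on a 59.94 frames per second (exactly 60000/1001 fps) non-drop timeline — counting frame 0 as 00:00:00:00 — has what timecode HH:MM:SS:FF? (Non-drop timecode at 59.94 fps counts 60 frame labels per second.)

00:00:51:36

3096 ÷ 60 = 51 full seconds, remainder 36 frames.
51 s = 0 h 0 min 51 s.
Timecode: 00:00:51:36.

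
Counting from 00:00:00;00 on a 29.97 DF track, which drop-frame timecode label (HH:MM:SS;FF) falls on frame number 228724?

Each 10-minute DF block holds 10 × 60 × 30 − 9 × 2 = 17982 frames. 228724 ÷ 17982 → 12 full blocks, remainder 12940.
Within the partial block the first minute is 1800 frames and each further minute 1798, so 7 further minute boundaries passed. Total skipped labels = 18 × 12 + 2 × 7 = 230.
Non-drop label index = 228724 + 230 = 228954; at 30 labels/s that is 02:07:11:24, i.e. DF 02:07:11;24.

02:07:11;24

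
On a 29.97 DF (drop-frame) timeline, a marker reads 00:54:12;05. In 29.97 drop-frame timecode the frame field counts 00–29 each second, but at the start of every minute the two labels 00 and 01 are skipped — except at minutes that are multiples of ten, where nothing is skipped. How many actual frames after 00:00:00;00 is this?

As if non-drop at 30 labels/s: (0 × 3600 + 54 × 60 + 12) × 30 + 5 = 97565.
Minute boundaries passed: 54; those not divisible by 10: 54 − 5 = 49; dropped labels = 2 × 49 = 98.
Actual frame index = 97565 − 98 = 97467.

97467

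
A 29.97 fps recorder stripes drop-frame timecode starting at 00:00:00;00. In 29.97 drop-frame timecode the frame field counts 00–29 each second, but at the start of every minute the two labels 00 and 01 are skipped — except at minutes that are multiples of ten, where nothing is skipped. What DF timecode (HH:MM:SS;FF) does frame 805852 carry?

07:28:08;20

Each 10-minute DF block holds 10 × 60 × 30 − 9 × 2 = 17982 frames. 805852 ÷ 17982 → 44 full blocks, remainder 14644.
Within the partial block the first minute is 1800 frames and each further minute 1798, so 8 further minute boundaries passed. Total skipped labels = 18 × 44 + 2 × 8 = 808.
Non-drop label index = 805852 + 808 = 806660; at 30 labels/s that is 07:28:08:20, i.e. DF 07:28:08;20.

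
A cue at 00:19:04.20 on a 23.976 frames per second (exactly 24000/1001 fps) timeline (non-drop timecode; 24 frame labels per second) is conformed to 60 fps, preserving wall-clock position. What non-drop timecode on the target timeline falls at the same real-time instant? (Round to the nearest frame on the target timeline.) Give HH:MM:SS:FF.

Source frame index: (0×3600 + 19×60 + 4) × 24 + 20 = 27476.
Real time: 27476 / (24000/1001) = 6875869/6000 s.
Target frame: (6875869/6000) × (60) = 6875869/100 ≈ 68758.690 → 68759.
At 60 labels/s: frame 68759 → 00:19:05:59.

00:19:05:59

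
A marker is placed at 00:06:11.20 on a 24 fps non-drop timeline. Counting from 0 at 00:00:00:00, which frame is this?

Total seconds to the label: (0 × 3600 + 6 × 60 + 11) = 371.
Frame index = 371 × 24 + 20 = 8924.

frame 8924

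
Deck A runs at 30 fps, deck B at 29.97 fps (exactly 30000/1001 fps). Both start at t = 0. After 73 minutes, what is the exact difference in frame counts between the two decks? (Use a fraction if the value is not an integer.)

131400/1001 frames

73 min = 4380 s.
A emits 30 × 4380 = 131400 frames; B emits 30000/1001 × 4380 = 131400000/1001.
Difference = 131400/1001 frames (≈ 131.2687); B is behind A.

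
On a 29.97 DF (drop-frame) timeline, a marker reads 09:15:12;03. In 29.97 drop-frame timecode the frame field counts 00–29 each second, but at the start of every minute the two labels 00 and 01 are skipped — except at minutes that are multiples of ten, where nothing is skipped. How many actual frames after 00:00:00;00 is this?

Complete 10-minute blocks: 55, each 17982 frames → 989010.
Remaining 5 whole minutes in the current block: 1800 + 4 × 1798 = 8992 frames.
Within the current minute: 12 × 30 + 3 − 2 = 361 (labels ;00/;01 skipped at this minute). Total = 989010 + 8992 + 361 = 998363.

998363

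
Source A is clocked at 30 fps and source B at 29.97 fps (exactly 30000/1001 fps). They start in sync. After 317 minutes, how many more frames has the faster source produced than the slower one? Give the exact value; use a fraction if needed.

570600/1001 frames

317 min = 19020 s.
A emits 30 × 19020 = 570600 frames; B emits 30000/1001 × 19020 = 570600000/1001.
Difference = 570600/1001 frames (≈ 570.0300); B is behind A.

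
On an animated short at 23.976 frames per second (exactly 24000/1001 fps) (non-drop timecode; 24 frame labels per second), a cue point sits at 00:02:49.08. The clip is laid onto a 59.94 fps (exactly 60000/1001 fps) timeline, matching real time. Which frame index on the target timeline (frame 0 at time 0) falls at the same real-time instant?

Source frame index: (0×3600 + 2×60 + 49) × 24 + 8 = 4064.
Real time: 4064 / (24000/1001) = 127127/750 s.
Target frame: (127127/750) × (60000/1001) = 10160.

frame 10160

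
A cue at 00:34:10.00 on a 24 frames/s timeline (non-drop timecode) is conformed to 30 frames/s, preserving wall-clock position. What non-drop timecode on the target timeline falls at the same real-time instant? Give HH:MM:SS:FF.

Source frame index: (0×3600 + 34×60 + 10) × 24 + 0 = 49200.
Real time: 49200 / (24) = 2050 s.
Target frame: (2050) × (30) = 61500.
At 30 labels/s: frame 61500 → 00:34:10:00.

00:34:10:00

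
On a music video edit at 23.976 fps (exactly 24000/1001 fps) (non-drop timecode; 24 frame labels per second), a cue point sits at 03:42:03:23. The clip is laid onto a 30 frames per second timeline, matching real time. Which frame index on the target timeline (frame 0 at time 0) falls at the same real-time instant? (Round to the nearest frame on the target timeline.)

frame 400118

Source frame index: (3×3600 + 42×60 + 3) × 24 + 23 = 319775.
Real time: 319775 / (24000/1001) = 12803791/960 s.
Target frame: (12803791/960) × (30) = 12803791/32 ≈ 400118.469 → 400118.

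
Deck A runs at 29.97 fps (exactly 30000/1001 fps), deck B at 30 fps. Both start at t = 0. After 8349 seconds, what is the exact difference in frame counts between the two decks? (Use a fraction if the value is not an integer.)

22770/91 frames

A emits 30000/1001 × 8349 = 22770000/91 frames; B emits 30 × 8349 = 250470.
Difference = 22770/91 frames (≈ 250.2198); B is ahead of A.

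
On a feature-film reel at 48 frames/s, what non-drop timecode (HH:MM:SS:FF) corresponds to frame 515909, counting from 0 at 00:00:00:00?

02:59:08:05

515909 ÷ 48 = 10748 full seconds, remainder 5 frames.
10748 s = 2 h 59 min 8 s.
Timecode: 02:59:08:05.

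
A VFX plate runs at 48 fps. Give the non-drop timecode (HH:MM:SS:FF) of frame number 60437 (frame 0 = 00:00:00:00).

00:20:59:05

60437 ÷ 48 = 1259 full seconds, remainder 5 frames.
1259 s = 0 h 20 min 59 s.
Timecode: 00:20:59:05.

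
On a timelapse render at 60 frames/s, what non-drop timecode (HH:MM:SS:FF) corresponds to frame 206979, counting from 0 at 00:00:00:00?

00:57:29:39

206979 ÷ 60 = 3449 full seconds, remainder 39 frames.
3449 s = 0 h 57 min 29 s.
Timecode: 00:57:29:39.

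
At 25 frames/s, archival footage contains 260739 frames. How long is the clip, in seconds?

Running time = 260739 / (25) = 10429.56 s.

10429.56 seconds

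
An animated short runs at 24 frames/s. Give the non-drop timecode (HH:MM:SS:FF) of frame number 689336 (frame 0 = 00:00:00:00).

689336 ÷ 24 = 28722 full seconds, remainder 8 frames.
28722 s = 7 h 58 min 42 s.
Timecode: 07:58:42:08.

07:58:42:08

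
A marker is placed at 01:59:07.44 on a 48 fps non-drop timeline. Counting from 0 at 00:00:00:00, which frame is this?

Total seconds to the label: (1 × 3600 + 59 × 60 + 7) = 7147.
Frame index = 7147 × 48 + 44 = 343100.

frame 343100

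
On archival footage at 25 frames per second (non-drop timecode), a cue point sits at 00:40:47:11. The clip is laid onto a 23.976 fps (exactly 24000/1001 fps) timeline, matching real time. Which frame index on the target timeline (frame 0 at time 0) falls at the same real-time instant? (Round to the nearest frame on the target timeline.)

Source frame index: (0×3600 + 40×60 + 47) × 25 + 11 = 61186.
Real time: 61186 / (25) = 61186/25 s.
Target frame: (61186/25) × (24000/1001) = 58738560/1001 ≈ 58679.880 → 58680.

frame 58680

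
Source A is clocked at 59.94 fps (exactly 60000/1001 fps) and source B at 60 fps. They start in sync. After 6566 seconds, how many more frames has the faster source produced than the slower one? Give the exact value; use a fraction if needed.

A emits 60000/1001 × 6566 = 56280000/143 frames; B emits 60 × 6566 = 393960.
Difference = 56280/143 frames (≈ 393.5664); B is ahead of A.

56280/143 frames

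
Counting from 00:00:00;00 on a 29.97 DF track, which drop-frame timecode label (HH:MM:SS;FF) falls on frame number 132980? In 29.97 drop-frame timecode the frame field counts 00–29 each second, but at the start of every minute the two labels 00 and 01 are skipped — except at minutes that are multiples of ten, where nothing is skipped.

01:13:57;02

Ten DF minutes hold 17982 frames, so frame 132980 lies in block 7 (frames 125874–143855) with 7106 frames into that block.
The block's first minute is 1800 frames and the rest 1798 each; 7106 frames reaches minute 3, so 7 × 18 + 3 × 2 = 132 labels have been skipped so far.
Adding those back, label number 132980 + 132 = 133112 at 30 labels/s is 4437 s + 2 f = 1 h 13 min 57 s frame 2, i.e. 01:13:57;02.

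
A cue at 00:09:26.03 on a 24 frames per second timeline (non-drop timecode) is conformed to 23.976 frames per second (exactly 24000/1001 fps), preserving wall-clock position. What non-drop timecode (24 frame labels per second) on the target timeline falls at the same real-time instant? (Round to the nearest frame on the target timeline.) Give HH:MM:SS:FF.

00:09:25:13

Source frame index: (0×3600 + 9×60 + 26) × 24 + 3 = 13587.
Real time: 13587 / (24) = 4529/8 s.
Target frame: (4529/8) × (24000/1001) = 1941000/143 ≈ 13573.427 → 13573.
At 24 labels/s: frame 13573 → 00:09:25:13.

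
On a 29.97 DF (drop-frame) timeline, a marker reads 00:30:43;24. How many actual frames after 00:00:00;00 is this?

55260

Complete 10-minute blocks: 3, each 17982 frames → 53946.
Remaining 0 whole minutes in the current block: 0 frames.
Within the current minute: 43 × 30 + 24 = 1314. Total = 53946 + 0 + 1314 = 55260.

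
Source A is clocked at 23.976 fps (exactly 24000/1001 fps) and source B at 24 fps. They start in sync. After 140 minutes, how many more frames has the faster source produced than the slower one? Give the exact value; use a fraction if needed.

28800/143 frames

140 min = 8400 s.
A emits 24000/1001 × 8400 = 28800000/143 frames; B emits 24 × 8400 = 201600.
Difference = 28800/143 frames (≈ 201.3986); B is ahead of A.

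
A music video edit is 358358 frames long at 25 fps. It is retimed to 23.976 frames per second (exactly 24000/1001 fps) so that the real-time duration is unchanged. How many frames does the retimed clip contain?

343680 frames

Target frames = source frames × (target rate / source rate) = 358358 × (24000/1001)/(25) = 358358 × 960/1001 = 343680.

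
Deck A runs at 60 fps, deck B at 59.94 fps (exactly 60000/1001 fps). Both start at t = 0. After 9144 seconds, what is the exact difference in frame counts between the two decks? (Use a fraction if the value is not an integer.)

548640/1001 frames

A emits 60 × 9144 = 548640 frames; B emits 60000/1001 × 9144 = 548640000/1001.
Difference = 548640/1001 frames (≈ 548.0919); B is behind A.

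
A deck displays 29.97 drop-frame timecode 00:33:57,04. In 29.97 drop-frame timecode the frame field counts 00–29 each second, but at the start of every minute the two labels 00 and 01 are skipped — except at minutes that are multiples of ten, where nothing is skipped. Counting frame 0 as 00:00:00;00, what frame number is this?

61054

Complete 10-minute blocks: 3, each 17982 frames → 53946.
Remaining 3 whole minutes in the current block: 1800 + 2 × 1798 = 5396 frames.
Within the current minute: 57 × 30 + 4 − 2 = 1712 (labels ;00/;01 skipped at this minute). Total = 53946 + 5396 + 1712 = 61054.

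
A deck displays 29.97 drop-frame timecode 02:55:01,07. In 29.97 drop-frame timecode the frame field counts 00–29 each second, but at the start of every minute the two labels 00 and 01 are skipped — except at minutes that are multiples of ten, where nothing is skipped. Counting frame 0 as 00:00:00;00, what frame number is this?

Complete 10-minute blocks: 17, each 17982 frames → 305694.
Remaining 5 whole minutes in the current block: 1800 + 4 × 1798 = 8992 frames.
Within the current minute: 1 × 30 + 7 − 2 = 35 (labels ;00/;01 skipped at this minute). Total = 305694 + 8992 + 35 = 314721.

314721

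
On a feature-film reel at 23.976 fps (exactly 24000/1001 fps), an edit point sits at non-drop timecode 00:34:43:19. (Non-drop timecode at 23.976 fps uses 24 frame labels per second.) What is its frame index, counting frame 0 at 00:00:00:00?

Total seconds to the label: (0 × 3600 + 34 × 60 + 43) = 2083.
Frame index = 2083 × 24 + 19 = 50011.

50011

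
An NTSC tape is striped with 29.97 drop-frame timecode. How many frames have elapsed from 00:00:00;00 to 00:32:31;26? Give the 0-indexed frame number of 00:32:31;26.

58498

As if non-drop at 30 labels/s: (0 × 3600 + 32 × 60 + 31) × 30 + 26 = 58556.
Minute boundaries passed: 32; those not divisible by 10: 32 − 3 = 29; dropped labels = 2 × 29 = 58.
Actual frame index = 58556 − 58 = 58498.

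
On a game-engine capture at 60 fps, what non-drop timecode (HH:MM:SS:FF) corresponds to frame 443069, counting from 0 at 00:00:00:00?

02:03:04:29

443069 ÷ 60 = 7384 full seconds, remainder 29 frames.
7384 s = 2 h 3 min 4 s.
Timecode: 02:03:04:29.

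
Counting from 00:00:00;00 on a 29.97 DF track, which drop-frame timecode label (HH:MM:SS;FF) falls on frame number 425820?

03:56:48;06

Each 10-minute DF block holds 10 × 60 × 30 − 9 × 2 = 17982 frames. 425820 ÷ 17982 → 23 full blocks, remainder 12234.
Within the partial block the first minute is 1800 frames and each further minute 1798, so 6 further minute boundaries passed. Total skipped labels = 18 × 23 + 2 × 6 = 426.
Non-drop label index = 425820 + 426 = 426246; at 30 labels/s that is 03:56:48:06, i.e. DF 03:56:48;06.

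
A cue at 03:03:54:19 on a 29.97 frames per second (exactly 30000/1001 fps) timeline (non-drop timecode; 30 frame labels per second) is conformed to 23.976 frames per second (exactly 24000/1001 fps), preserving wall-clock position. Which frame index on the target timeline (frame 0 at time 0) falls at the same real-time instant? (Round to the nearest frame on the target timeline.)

frame 264831

Source frame index: (3×3600 + 3×60 + 54) × 30 + 19 = 331039.
Real time: 331039 / (30000/1001) = 331370039/30000 s.
Target frame: (331370039/30000) × (24000/1001) = 1324156/5 ≈ 264831.200 → 264831.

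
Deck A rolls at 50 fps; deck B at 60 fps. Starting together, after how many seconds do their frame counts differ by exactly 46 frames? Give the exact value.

The gap grows by |60 − 50| = 10 frames per second.
Time for a 46-frame gap: 46 ÷ (10) = 4.6 s.

4.6 seconds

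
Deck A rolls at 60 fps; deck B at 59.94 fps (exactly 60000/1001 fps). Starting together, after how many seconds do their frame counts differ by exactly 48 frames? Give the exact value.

800.8 seconds

The gap grows by |60000/1001 − 60| = 60/1001 frames per second.
Time for a 48-frame gap: 48 ÷ (60/1001) = 800.8 s.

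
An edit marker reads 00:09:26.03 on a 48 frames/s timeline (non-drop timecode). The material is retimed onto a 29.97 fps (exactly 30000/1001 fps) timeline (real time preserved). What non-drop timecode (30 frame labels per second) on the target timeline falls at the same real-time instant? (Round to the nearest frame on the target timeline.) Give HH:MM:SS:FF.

Source frame index: (0×3600 + 9×60 + 26) × 48 + 3 = 27171.
Real time: 27171 / (48) = 9057/16 s.
Target frame: (9057/16) × (30000/1001) = 16981875/1001 ≈ 16964.910 → 16965.
At 30 labels/s: frame 16965 → 00:09:25:15.

00:09:25:15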